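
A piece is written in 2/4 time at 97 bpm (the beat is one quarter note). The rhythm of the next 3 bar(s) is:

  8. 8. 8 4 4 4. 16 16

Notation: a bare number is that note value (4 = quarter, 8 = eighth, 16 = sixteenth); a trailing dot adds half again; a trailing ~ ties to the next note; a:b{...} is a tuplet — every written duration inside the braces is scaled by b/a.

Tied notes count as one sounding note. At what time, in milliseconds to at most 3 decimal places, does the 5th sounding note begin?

1. 0.0ms @ 0 + 463.918ms (3/4)
2. 463.918ms @ 3/4 + 463.918ms (3/4)
3. 927.835ms @ 3/2 + 309.278ms (1/2)
4. 1237.113ms @ 2 + 618.557ms (1)
5. 1855.67ms @ 3 + 618.557ms (1)
6. 2474.227ms @ 4 + 927.835ms (3/2)
7. 3402.062ms @ 11/2 + 154.639ms (1/4)
8. 3556.701ms @ 23/4 + 154.639ms (1/4)

note 5 onset = 3b = 1855.67ms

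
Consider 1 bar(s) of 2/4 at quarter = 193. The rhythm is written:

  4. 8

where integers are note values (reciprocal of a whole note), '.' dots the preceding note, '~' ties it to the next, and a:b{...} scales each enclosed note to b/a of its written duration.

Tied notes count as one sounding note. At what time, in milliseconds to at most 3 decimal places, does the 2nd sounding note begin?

1. 0.0ms @ 0 + 466.321ms (3/2)
2. 466.321ms @ 3/2 + 155.44ms (1/2)

note 2 onset = 3/2b = 466.321ms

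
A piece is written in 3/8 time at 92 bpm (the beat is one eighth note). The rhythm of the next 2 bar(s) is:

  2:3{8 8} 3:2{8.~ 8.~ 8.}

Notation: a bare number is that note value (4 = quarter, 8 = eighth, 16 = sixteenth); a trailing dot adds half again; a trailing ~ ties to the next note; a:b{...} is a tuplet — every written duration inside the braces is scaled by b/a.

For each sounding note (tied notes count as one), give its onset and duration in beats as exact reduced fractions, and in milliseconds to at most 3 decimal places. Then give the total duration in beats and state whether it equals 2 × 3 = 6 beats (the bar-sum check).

1) 0.0ms=0b +978.261ms=3/2b
2) 978.261ms=3/2b +978.261ms=3/2b
3) 1956.522ms=3b +1956.522ms=3b
Σ=6b of 6 (92bpm 3/8) — PASS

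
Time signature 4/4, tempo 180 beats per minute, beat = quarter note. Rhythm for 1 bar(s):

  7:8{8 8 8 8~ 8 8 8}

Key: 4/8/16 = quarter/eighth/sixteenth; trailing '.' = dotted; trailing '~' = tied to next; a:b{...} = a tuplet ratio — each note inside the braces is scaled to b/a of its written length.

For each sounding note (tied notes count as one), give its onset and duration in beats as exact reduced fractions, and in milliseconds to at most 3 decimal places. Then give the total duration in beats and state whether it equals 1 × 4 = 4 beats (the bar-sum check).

1) 0.0ms=0b +190.476ms=4/7b
2) 190.476ms=4/7b +190.476ms=4/7b
3) 380.952ms=8/7b +190.476ms=4/7b
4) 571.429ms=12/7b +380.952ms=8/7b
5) 952.381ms=20/7b +190.476ms=4/7b
6) 1142.857ms=24/7b +190.476ms=4/7b
Σ=4b of 4 (180bpm 4/4) — PASS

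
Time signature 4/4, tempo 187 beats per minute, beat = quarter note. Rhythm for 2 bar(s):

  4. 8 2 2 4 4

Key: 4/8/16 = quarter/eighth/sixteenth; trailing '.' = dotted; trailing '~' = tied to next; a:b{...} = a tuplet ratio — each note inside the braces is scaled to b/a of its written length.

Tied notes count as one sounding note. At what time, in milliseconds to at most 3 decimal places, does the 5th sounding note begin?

1. 0.0ms @ 0 + 481.283ms (3/2)
2. 481.283ms @ 3/2 + 160.428ms (1/2)
3. 641.711ms @ 2 + 641.711ms (2)
4. 1283.422ms @ 4 + 641.711ms (2)
5. 1925.134ms @ 6 + 320.856ms (1)
6. 2245.989ms @ 7 + 320.856ms (1)

note 5 onset = 6b = 1925.134ms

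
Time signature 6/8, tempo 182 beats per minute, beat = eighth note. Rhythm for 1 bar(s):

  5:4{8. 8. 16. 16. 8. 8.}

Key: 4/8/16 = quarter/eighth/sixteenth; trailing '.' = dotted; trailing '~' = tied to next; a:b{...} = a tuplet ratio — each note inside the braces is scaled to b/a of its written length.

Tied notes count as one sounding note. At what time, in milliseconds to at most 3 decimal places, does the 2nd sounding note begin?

1. 0.0ms @ 0 + 395.604ms (6/5)
2. 395.604ms @ 6/5 + 395.604ms (6/5)
3. 791.209ms @ 12/5 + 197.802ms (3/5)
4. 989.011ms @ 3 + 197.802ms (3/5)
5. 1186.813ms @ 18/5 + 395.604ms (6/5)
6. 1582.418ms @ 24/5 + 395.604ms (6/5)

note 2 onset = 6/5b = 395.604ms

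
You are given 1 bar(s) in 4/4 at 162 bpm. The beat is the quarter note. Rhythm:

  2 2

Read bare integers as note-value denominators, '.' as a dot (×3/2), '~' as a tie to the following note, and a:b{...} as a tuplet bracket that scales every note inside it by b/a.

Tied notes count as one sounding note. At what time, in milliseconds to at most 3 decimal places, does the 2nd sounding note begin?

note 2 onset = 2b = 740.741ms

1. 0.0ms @ 0 + 740.741ms (2)
2. 740.741ms @ 2 + 740.741ms (2)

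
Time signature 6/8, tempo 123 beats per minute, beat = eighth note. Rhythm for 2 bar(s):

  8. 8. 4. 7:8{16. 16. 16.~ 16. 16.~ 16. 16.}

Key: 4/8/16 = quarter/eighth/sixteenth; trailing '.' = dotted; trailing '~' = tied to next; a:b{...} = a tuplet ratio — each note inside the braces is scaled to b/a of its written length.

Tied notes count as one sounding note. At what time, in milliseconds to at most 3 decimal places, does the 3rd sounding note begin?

note 3 onset = 3b = 1463.415ms

1. 0.0ms @ 0 + 731.707ms (3/2)
2. 731.707ms @ 3/2 + 731.707ms (3/2)
3. 1463.415ms @ 3 + 1463.415ms (3)
4. 2926.829ms @ 6 + 418.118ms (6/7)
5. 3344.948ms @ 48/7 + 418.118ms (6/7)
6. 3763.066ms @ 54/7 + 836.237ms (12/7)
7. 4599.303ms @ 66/7 + 836.237ms (12/7)
8. 5435.54ms @ 78/7 + 418.118ms (6/7)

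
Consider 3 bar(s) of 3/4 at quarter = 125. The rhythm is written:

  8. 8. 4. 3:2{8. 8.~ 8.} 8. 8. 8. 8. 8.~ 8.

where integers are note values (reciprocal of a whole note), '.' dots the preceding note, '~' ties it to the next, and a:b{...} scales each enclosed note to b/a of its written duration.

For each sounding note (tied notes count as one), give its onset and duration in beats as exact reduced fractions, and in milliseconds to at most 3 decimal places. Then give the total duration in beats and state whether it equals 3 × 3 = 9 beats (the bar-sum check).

1) 0.0ms=0b +360.0ms=3/4b
2) 360.0ms=3/4b +360.0ms=3/4b
3) 720.0ms=3/2b +720.0ms=3/2b
4) 1440.0ms=3b +240.0ms=1/2b
5) 1680.0ms=7/2b +480.0ms=1b
6) 2160.0ms=9/2b +360.0ms=3/4b
7) 2520.0ms=21/4b +360.0ms=3/4b
8) 2880.0ms=6b +360.0ms=3/4b
9) 3240.0ms=27/4b +360.0ms=3/4b
10) 3600.0ms=15/2b +720.0ms=3/2b
Σ=9b of 9 (125bpm 3/4) — PASS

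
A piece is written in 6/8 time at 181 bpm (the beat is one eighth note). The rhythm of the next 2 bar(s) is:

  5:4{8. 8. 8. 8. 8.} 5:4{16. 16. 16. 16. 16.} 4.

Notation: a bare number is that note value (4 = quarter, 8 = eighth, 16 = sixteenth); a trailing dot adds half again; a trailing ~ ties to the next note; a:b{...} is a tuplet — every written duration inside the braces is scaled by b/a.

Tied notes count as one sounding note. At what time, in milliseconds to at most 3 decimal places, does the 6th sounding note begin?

note 6 onset = 6b = 1988.95ms

1. 0.0ms @ 0 + 397.79ms (6/5)
2. 397.79ms @ 6/5 + 397.79ms (6/5)
3. 795.58ms @ 12/5 + 397.79ms (6/5)
4. 1193.37ms @ 18/5 + 397.79ms (6/5)
5. 1591.16ms @ 24/5 + 397.79ms (6/5)
6. 1988.95ms @ 6 + 198.895ms (3/5)
7. 2187.845ms @ 33/5 + 198.895ms (3/5)
8. 2386.74ms @ 36/5 + 198.895ms (3/5)
9. 2585.635ms @ 39/5 + 198.895ms (3/5)
10. 2784.53ms @ 42/5 + 198.895ms (3/5)
11. 2983.425ms @ 9 + 994.475ms (3)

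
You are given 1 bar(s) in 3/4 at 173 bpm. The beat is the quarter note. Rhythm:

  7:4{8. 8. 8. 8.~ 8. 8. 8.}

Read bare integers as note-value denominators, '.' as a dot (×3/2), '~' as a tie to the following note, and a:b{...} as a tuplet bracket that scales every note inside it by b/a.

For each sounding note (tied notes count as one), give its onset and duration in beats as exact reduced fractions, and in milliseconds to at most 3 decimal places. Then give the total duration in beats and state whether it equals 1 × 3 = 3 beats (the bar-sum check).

1) 0.0ms=0b +148.637ms=3/7b
2) 148.637ms=3/7b +148.637ms=3/7b
3) 297.275ms=6/7b +148.637ms=3/7b
4) 445.912ms=9/7b +297.275ms=6/7b
5) 743.187ms=15/7b +148.637ms=3/7b
6) 891.825ms=18/7b +148.637ms=3/7b
Σ=3b of 3 (173bpm 3/4) — PASS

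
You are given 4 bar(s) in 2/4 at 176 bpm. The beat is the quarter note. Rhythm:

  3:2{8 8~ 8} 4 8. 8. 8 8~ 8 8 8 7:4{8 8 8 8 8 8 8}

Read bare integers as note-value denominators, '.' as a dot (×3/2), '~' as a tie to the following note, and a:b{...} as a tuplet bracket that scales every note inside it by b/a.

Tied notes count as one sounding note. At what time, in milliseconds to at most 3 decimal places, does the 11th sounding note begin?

1. 0.0ms @ 0 + 113.636ms (1/3)
2. 113.636ms @ 1/3 + 227.273ms (2/3)
3. 340.909ms @ 1 + 340.909ms (1)
4. 681.818ms @ 2 + 255.682ms (3/4)
5. 937.5ms @ 11/4 + 255.682ms (3/4)
6. 1193.182ms @ 7/2 + 170.455ms (1/2)
7. 1363.636ms @ 4 + 340.909ms (1)
8. 1704.545ms @ 5 + 170.455ms (1/2)
9. 1875.0ms @ 11/2 + 170.455ms (1/2)
10. 2045.455ms @ 6 + 97.403ms (2/7)
11. 2142.857ms @ 44/7 + 97.403ms (2/7)
12. 2240.26ms @ 46/7 + 97.403ms (2/7)
13. 2337.662ms @ 48/7 + 97.403ms (2/7)
14. 2435.065ms @ 50/7 + 97.403ms (2/7)
15. 2532.468ms @ 52/7 + 97.403ms (2/7)
16. 2629.87ms @ 54/7 + 97.403ms (2/7)

note 11 onset = 44/7b = 2142.857ms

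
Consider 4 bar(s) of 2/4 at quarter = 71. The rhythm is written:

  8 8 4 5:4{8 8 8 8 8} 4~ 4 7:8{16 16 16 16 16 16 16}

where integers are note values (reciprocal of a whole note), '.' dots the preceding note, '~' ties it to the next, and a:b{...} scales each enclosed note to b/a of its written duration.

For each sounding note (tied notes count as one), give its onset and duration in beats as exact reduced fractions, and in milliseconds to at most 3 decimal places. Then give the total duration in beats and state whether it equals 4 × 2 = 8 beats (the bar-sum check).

1) 0.0ms=0b +422.535ms=1/2b
2) 422.535ms=1/2b +422.535ms=1/2b
3) 845.07ms=1b +845.07ms=1b
4) 1690.141ms=2b +338.028ms=2/5b
5) 2028.169ms=12/5b +338.028ms=2/5b
6) 2366.197ms=14/5b +338.028ms=2/5b
7) 2704.225ms=16/5b +338.028ms=2/5b
8) 3042.254ms=18/5b +338.028ms=2/5b
9) 3380.282ms=4b +1690.141ms=2b
10) 5070.423ms=6b +241.449ms=2/7b
11) 5311.871ms=44/7b +241.449ms=2/7b
12) 5553.32ms=46/7b +241.449ms=2/7b
13) 5794.769ms=48/7b +241.449ms=2/7b
14) 6036.217ms=50/7b +241.449ms=2/7b
15) 6277.666ms=52/7b +241.449ms=2/7b
16) 6519.115ms=54/7b +241.449ms=2/7b
Σ=8b of 8 (71bpm 2/4) — PASS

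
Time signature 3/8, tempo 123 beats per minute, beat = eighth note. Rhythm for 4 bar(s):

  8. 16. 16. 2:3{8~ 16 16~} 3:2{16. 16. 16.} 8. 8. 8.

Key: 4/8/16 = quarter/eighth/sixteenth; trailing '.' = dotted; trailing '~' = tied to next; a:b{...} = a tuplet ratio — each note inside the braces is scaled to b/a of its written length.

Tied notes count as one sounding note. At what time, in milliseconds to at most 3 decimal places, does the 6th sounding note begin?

1. 0.0ms @ 0 + 731.707ms (3/2)
2. 731.707ms @ 3/2 + 365.854ms (3/4)
3. 1097.561ms @ 9/4 + 365.854ms (3/4)
4. 1463.415ms @ 3 + 1097.561ms (9/4)
5. 2560.976ms @ 21/4 + 609.756ms (5/4)
6. 3170.732ms @ 13/2 + 243.902ms (1/2)
7. 3414.634ms @ 7 + 243.902ms (1/2)
8. 3658.537ms @ 15/2 + 731.707ms (3/2)
9. 4390.244ms @ 9 + 731.707ms (3/2)
10. 5121.951ms @ 21/2 + 731.707ms (3/2)

note 6 onset = 13/2b = 3170.732ms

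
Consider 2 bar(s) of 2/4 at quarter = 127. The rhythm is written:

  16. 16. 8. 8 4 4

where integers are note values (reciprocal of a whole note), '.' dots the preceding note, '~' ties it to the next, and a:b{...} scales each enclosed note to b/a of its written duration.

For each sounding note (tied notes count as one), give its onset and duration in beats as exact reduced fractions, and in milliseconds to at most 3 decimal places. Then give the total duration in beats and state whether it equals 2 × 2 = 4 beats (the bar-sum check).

1) 0.0ms=0b +177.165ms=3/8b
2) 177.165ms=3/8b +177.165ms=3/8b
3) 354.331ms=3/4b +354.331ms=3/4b
4) 708.661ms=3/2b +236.22ms=1/2b
5) 944.882ms=2b +472.441ms=1b
6) 1417.323ms=3b +472.441ms=1b
Σ=4b of 4 (127bpm 2/4) — PASS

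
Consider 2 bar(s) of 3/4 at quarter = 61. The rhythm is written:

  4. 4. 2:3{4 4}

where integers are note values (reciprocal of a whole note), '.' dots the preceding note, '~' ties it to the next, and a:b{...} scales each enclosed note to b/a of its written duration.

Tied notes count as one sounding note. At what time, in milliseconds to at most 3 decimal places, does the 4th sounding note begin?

note 4 onset = 9/2b = 4426.23ms

1. 0.0ms @ 0 + 1475.41ms (3/2)
2. 1475.41ms @ 3/2 + 1475.41ms (3/2)
3. 2950.82ms @ 3 + 1475.41ms (3/2)
4. 4426.23ms @ 9/2 + 1475.41ms (3/2)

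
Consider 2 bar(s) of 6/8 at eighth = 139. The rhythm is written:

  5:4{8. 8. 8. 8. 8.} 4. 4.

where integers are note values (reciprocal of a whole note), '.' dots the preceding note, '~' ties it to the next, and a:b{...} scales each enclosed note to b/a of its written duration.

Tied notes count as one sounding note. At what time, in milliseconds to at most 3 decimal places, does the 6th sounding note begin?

note 6 onset = 6b = 2589.928ms

1. 0.0ms @ 0 + 517.986ms (6/5)
2. 517.986ms @ 6/5 + 517.986ms (6/5)
3. 1035.971ms @ 12/5 + 517.986ms (6/5)
4. 1553.957ms @ 18/5 + 517.986ms (6/5)
5. 2071.942ms @ 24/5 + 517.986ms (6/5)
6. 2589.928ms @ 6 + 1294.964ms (3)
7. 3884.892ms @ 9 + 1294.964ms (3)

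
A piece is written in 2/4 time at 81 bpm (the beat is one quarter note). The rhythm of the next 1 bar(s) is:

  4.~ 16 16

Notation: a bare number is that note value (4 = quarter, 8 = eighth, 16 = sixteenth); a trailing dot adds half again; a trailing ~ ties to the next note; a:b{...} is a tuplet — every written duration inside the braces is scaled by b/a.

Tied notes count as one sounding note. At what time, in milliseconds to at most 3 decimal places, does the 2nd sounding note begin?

note 2 onset = 7/4b = 1296.296ms

1. 0.0ms @ 0 + 1296.296ms (7/4)
2. 1296.296ms @ 7/4 + 185.185ms (1/4)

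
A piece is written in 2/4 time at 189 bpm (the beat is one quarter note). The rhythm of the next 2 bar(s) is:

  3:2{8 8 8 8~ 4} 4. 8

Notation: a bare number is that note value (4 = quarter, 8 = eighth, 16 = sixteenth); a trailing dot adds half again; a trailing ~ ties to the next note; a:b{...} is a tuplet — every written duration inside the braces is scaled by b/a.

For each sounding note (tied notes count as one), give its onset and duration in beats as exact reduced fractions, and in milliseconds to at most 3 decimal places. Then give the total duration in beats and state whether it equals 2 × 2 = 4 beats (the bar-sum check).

1) 0.0ms=0b +105.82ms=1/3b
2) 105.82ms=1/3b +105.82ms=1/3b
3) 211.64ms=2/3b +105.82ms=1/3b
4) 317.46ms=1b +317.46ms=1b
5) 634.921ms=2b +476.19ms=3/2b
6) 1111.111ms=7/2b +158.73ms=1/2b
Σ=4b of 4 (189bpm 2/4) — PASS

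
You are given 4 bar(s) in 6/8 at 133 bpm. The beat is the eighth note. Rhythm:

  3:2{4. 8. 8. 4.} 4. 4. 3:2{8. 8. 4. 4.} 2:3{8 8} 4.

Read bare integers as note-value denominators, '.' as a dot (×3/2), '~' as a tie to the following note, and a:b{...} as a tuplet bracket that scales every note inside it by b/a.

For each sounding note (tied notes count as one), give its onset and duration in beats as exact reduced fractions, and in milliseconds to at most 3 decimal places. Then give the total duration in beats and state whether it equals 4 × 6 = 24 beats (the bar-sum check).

1) 0.0ms=0b +902.256ms=2b
2) 902.256ms=2b +451.128ms=1b
3) 1353.383ms=3b +451.128ms=1b
4) 1804.511ms=4b +902.256ms=2b
5) 2706.767ms=6b +1353.383ms=3b
6) 4060.15ms=9b +1353.383ms=3b
7) 5413.534ms=12b +451.128ms=1b
8) 5864.662ms=13b +451.128ms=1b
9) 6315.789ms=14b +902.256ms=2b
10) 7218.045ms=16b +902.256ms=2b
11) 8120.301ms=18b +676.692ms=3/2b
12) 8796.992ms=39/2b +676.692ms=3/2b
13) 9473.684ms=21b +1353.383ms=3b
Σ=24b of 24 (133bpm 6/8) — PASS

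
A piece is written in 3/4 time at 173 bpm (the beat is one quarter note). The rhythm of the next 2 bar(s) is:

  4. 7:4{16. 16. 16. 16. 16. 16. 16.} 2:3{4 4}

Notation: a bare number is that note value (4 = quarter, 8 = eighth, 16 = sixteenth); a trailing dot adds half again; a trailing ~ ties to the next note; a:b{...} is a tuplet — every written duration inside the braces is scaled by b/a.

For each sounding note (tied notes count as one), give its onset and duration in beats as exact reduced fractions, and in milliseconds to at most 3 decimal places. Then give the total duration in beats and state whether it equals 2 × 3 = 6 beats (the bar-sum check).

1) 0.0ms=0b +520.231ms=3/2b
2) 520.231ms=3/2b +74.319ms=3/14b
3) 594.55ms=12/7b +74.319ms=3/14b
4) 668.869ms=27/14b +74.319ms=3/14b
5) 743.187ms=15/7b +74.319ms=3/14b
6) 817.506ms=33/14b +74.319ms=3/14b
7) 891.825ms=18/7b +74.319ms=3/14b
8) 966.144ms=39/14b +74.319ms=3/14b
9) 1040.462ms=3b +520.231ms=3/2b
10) 1560.694ms=9/2b +520.231ms=3/2b
Σ=6b of 6 (173bpm 3/4) — PASS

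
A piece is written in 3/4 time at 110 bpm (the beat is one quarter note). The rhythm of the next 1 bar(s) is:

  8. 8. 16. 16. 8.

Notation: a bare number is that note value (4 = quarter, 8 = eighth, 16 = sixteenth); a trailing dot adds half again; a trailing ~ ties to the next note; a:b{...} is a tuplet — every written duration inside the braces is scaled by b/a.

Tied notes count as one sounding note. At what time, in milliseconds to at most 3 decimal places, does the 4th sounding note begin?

note 4 onset = 15/8b = 1022.727ms

1. 0.0ms @ 0 + 409.091ms (3/4)
2. 409.091ms @ 3/4 + 409.091ms (3/4)
3. 818.182ms @ 3/2 + 204.545ms (3/8)
4. 1022.727ms @ 15/8 + 204.545ms (3/8)
5. 1227.273ms @ 9/4 + 409.091ms (3/4)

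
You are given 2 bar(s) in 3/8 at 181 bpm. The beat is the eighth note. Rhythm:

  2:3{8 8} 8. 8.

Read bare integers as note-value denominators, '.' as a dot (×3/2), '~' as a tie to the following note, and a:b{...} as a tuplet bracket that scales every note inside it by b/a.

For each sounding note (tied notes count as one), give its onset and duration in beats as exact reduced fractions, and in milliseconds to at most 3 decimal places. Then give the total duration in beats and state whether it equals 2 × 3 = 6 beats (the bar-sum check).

1) 0.0ms=0b +497.238ms=3/2b
2) 497.238ms=3/2b +497.238ms=3/2b
3) 994.475ms=3b +497.238ms=3/2b
4) 1491.713ms=9/2b +497.238ms=3/2b
Σ=6b of 6 (181bpm 3/8) — PASS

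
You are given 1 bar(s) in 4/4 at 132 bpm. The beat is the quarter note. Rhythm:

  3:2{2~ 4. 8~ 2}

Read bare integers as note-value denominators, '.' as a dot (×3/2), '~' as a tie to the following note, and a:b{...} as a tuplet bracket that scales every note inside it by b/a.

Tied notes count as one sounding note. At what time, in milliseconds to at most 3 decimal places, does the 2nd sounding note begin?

note 2 onset = 7/3b = 1060.606ms

1. 0.0ms @ 0 + 1060.606ms (7/3)
2. 1060.606ms @ 7/3 + 757.576ms (5/3)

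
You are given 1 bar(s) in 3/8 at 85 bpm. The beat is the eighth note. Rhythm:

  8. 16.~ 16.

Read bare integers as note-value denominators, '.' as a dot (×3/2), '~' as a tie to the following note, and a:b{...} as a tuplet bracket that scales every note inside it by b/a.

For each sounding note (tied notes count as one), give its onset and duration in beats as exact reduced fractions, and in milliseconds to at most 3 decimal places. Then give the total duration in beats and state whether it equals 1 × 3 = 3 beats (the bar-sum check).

1) 0.0ms=0b +1058.824ms=3/2b
2) 1058.824ms=3/2b +1058.824ms=3/2b
Σ=3b of 3 (85bpm 3/8) — PASS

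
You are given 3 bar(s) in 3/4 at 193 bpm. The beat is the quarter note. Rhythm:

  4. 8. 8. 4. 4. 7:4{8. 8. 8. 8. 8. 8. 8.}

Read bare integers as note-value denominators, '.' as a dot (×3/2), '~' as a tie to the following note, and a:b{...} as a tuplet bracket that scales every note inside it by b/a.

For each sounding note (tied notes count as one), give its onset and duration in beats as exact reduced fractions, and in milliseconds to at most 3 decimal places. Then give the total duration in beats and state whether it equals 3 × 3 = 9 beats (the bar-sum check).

1) 0.0ms=0b +466.321ms=3/2b
2) 466.321ms=3/2b +233.161ms=3/4b
3) 699.482ms=9/4b +233.161ms=3/4b
4) 932.642ms=3b +466.321ms=3/2b
5) 1398.964ms=9/2b +466.321ms=3/2b
6) 1865.285ms=6b +133.235ms=3/7b
7) 1998.52ms=45/7b +133.235ms=3/7b
8) 2131.754ms=48/7b +133.235ms=3/7b
9) 2264.989ms=51/7b +133.235ms=3/7b
10) 2398.224ms=54/7b +133.235ms=3/7b
11) 2531.458ms=57/7b +133.235ms=3/7b
12) 2664.693ms=60/7b +133.235ms=3/7b
Σ=9b of 9 (193bpm 3/4) — PASS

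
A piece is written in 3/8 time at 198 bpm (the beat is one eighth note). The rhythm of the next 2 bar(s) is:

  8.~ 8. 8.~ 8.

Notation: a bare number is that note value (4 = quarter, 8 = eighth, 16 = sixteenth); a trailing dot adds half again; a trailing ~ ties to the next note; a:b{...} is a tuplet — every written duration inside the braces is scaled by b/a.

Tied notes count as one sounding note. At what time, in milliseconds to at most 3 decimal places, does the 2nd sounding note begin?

note 2 onset = 3b = 909.091ms

1. 0.0ms @ 0 + 909.091ms (3)
2. 909.091ms @ 3 + 909.091ms (3)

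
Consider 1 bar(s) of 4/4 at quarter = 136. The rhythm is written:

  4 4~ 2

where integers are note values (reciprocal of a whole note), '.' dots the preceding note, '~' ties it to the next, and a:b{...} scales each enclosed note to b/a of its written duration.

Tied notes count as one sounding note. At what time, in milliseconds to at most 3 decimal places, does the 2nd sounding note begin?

1. 0.0ms @ 0 + 441.176ms (1)
2. 441.176ms @ 1 + 1323.529ms (3)

note 2 onset = 1b = 441.176ms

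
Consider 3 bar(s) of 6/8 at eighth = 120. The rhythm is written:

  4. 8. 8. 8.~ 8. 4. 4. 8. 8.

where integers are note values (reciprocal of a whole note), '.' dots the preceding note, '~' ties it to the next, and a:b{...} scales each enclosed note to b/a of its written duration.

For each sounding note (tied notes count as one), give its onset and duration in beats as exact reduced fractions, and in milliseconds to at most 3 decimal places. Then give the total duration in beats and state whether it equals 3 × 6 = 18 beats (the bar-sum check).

1) 0.0ms=0b +1500.0ms=3b
2) 1500.0ms=3b +750.0ms=3/2b
3) 2250.0ms=9/2b +750.0ms=3/2b
4) 3000.0ms=6b +1500.0ms=3b
5) 4500.0ms=9b +1500.0ms=3b
6) 6000.0ms=12b +1500.0ms=3b
7) 7500.0ms=15b +750.0ms=3/2b
8) 8250.0ms=33/2b +750.0ms=3/2b
Σ=18b of 18 (120bpm 6/8) — PASS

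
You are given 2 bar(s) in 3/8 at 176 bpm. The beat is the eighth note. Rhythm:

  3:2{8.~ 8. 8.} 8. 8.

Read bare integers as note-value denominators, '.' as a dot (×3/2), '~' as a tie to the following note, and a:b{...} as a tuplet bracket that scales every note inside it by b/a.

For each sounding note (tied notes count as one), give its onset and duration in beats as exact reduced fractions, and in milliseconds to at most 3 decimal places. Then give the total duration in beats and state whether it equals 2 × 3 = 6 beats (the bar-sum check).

1) 0.0ms=0b +681.818ms=2b
2) 681.818ms=2b +340.909ms=1b
3) 1022.727ms=3b +511.364ms=3/2b
4) 1534.091ms=9/2b +511.364ms=3/2b
Σ=6b of 6 (176bpm 3/8) — PASS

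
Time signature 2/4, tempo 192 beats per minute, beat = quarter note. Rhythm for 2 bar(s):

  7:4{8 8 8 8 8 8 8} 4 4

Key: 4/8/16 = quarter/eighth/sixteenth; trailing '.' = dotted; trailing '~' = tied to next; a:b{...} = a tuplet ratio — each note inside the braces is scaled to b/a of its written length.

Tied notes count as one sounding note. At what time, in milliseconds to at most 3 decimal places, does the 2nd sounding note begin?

note 2 onset = 2/7b = 89.286ms

1. 0.0ms @ 0 + 89.286ms (2/7)
2. 89.286ms @ 2/7 + 89.286ms (2/7)
3. 178.571ms @ 4/7 + 89.286ms (2/7)
4. 267.857ms @ 6/7 + 89.286ms (2/7)
5. 357.143ms @ 8/7 + 89.286ms (2/7)
6. 446.429ms @ 10/7 + 89.286ms (2/7)
7. 535.714ms @ 12/7 + 89.286ms (2/7)
8. 625.0ms @ 2 + 312.5ms (1)
9. 937.5ms @ 3 + 312.5ms (1)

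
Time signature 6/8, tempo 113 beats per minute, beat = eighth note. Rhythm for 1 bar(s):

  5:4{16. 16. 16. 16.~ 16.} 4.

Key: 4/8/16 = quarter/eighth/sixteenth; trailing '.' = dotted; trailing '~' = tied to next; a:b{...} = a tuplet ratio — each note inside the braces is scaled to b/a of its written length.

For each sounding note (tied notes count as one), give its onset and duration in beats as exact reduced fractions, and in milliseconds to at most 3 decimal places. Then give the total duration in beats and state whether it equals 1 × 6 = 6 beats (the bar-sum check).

1) 0.0ms=0b +318.584ms=3/5b
2) 318.584ms=3/5b +318.584ms=3/5b
3) 637.168ms=6/5b +318.584ms=3/5b
4) 955.752ms=9/5b +637.168ms=6/5b
5) 1592.92ms=3b +1592.92ms=3b
Σ=6b of 6 (113bpm 6/8) — PASS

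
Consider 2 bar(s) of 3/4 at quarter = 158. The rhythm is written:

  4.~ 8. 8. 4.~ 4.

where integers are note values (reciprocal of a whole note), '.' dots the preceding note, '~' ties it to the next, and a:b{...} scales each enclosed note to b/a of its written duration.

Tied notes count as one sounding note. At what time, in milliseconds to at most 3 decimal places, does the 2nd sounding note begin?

1. 0.0ms @ 0 + 854.43ms (9/4)
2. 854.43ms @ 9/4 + 284.81ms (3/4)
3. 1139.241ms @ 3 + 1139.241ms (3)

note 2 onset = 9/4b = 854.43ms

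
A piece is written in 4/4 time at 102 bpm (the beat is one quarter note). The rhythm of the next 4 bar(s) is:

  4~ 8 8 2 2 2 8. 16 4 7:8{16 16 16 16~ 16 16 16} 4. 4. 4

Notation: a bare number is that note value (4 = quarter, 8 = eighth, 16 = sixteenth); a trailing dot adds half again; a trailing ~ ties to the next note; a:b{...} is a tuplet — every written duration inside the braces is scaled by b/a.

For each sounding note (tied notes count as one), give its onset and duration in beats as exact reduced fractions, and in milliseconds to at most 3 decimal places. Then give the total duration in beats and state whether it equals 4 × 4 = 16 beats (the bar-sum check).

1) 0.0ms=0b +882.353ms=3/2b
2) 882.353ms=3/2b +294.118ms=1/2b
3) 1176.471ms=2b +1176.471ms=2b
4) 2352.941ms=4b +1176.471ms=2b
5) 3529.412ms=6b +1176.471ms=2b
6) 4705.882ms=8b +441.176ms=3/4b
7) 5147.059ms=35/4b +147.059ms=1/4b
8) 5294.118ms=9b +588.235ms=1b
9) 5882.353ms=10b +168.067ms=2/7b
10) 6050.42ms=72/7b +168.067ms=2/7b
11) 6218.487ms=74/7b +168.067ms=2/7b
12) 6386.555ms=76/7b +336.134ms=4/7b
13) 6722.689ms=80/7b +168.067ms=2/7b
14) 6890.756ms=82/7b +168.067ms=2/7b
15) 7058.824ms=12b +882.353ms=3/2b
16) 7941.176ms=27/2b +882.353ms=3/2b
17) 8823.529ms=15b +588.235ms=1b
Σ=16b of 16 (102bpm 4/4) — PASS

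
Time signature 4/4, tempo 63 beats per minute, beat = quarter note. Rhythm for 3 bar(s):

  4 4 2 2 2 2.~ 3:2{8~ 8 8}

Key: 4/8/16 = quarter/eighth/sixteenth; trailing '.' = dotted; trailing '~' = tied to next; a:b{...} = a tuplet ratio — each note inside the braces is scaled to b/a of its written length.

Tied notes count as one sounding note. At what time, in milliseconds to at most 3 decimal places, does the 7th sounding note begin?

note 7 onset = 35/3b = 11111.111ms

1. 0.0ms @ 0 + 952.381ms (1)
2. 952.381ms @ 1 + 952.381ms (1)
3. 1904.762ms @ 2 + 1904.762ms (2)
4. 3809.524ms @ 4 + 1904.762ms (2)
5. 5714.286ms @ 6 + 1904.762ms (2)
6. 7619.048ms @ 8 + 3492.063ms (11/3)
7. 11111.111ms @ 35/3 + 317.46ms (1/3)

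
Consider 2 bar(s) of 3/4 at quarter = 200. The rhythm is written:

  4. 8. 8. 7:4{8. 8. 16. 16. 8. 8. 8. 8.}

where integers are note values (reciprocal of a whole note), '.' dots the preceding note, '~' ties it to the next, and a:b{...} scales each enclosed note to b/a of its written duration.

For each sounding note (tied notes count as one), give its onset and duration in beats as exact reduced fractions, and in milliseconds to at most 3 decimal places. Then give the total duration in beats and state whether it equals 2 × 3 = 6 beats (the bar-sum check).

1) 0.0ms=0b +450.0ms=3/2b
2) 450.0ms=3/2b +225.0ms=3/4b
3) 675.0ms=9/4b +225.0ms=3/4b
4) 900.0ms=3b +128.571ms=3/7b
5) 1028.571ms=24/7b +128.571ms=3/7b
6) 1157.143ms=27/7b +64.286ms=3/14b
7) 1221.429ms=57/14b +64.286ms=3/14b
8) 1285.714ms=30/7b +128.571ms=3/7b
9) 1414.286ms=33/7b +128.571ms=3/7b
10) 1542.857ms=36/7b +128.571ms=3/7b
11) 1671.429ms=39/7b +128.571ms=3/7b
Σ=6b of 6 (200bpm 3/4) — PASS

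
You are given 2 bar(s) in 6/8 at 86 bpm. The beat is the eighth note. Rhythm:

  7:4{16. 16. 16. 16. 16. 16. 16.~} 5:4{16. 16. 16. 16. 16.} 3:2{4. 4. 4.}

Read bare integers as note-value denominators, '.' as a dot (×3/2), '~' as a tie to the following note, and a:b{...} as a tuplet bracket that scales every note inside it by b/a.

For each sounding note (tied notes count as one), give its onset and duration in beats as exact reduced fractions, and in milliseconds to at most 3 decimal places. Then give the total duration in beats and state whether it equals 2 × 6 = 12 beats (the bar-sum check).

1) 0.0ms=0b +299.003ms=3/7b
2) 299.003ms=3/7b +299.003ms=3/7b
3) 598.007ms=6/7b +299.003ms=3/7b
4) 897.01ms=9/7b +299.003ms=3/7b
5) 1196.013ms=12/7b +299.003ms=3/7b
6) 1495.017ms=15/7b +299.003ms=3/7b
7) 1794.02ms=18/7b +717.608ms=36/35b
8) 2511.628ms=18/5b +418.605ms=3/5b
9) 2930.233ms=21/5b +418.605ms=3/5b
10) 3348.837ms=24/5b +418.605ms=3/5b
11) 3767.442ms=27/5b +418.605ms=3/5b
12) 4186.047ms=6b +1395.349ms=2b
13) 5581.395ms=8b +1395.349ms=2b
14) 6976.744ms=10b +1395.349ms=2b
Σ=12b of 12 (86bpm 6/8) — PASS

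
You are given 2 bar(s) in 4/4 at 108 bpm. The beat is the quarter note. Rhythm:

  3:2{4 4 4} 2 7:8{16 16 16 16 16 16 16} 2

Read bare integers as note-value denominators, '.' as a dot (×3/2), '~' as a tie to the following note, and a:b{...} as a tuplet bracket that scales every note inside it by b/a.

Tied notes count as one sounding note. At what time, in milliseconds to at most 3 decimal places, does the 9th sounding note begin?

note 9 onset = 36/7b = 2857.143ms

1. 0.0ms @ 0 + 370.37ms (2/3)
2. 370.37ms @ 2/3 + 370.37ms (2/3)
3. 740.741ms @ 4/3 + 370.37ms (2/3)
4. 1111.111ms @ 2 + 1111.111ms (2)
5. 2222.222ms @ 4 + 158.73ms (2/7)
6. 2380.952ms @ 30/7 + 158.73ms (2/7)
7. 2539.683ms @ 32/7 + 158.73ms (2/7)
8. 2698.413ms @ 34/7 + 158.73ms (2/7)
9. 2857.143ms @ 36/7 + 158.73ms (2/7)
10. 3015.873ms @ 38/7 + 158.73ms (2/7)
11. 3174.603ms @ 40/7 + 158.73ms (2/7)
12. 3333.333ms @ 6 + 1111.111ms (2)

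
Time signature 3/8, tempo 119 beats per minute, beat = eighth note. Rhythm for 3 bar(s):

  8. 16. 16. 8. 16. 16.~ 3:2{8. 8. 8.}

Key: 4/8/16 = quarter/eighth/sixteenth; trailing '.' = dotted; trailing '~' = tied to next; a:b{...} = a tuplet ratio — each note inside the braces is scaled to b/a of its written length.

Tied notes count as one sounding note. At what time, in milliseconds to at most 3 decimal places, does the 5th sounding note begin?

note 5 onset = 9/2b = 2268.908ms

1. 0.0ms @ 0 + 756.303ms (3/2)
2. 756.303ms @ 3/2 + 378.151ms (3/4)
3. 1134.454ms @ 9/4 + 378.151ms (3/4)
4. 1512.605ms @ 3 + 756.303ms (3/2)
5. 2268.908ms @ 9/2 + 378.151ms (3/4)
6. 2647.059ms @ 21/4 + 882.353ms (7/4)
7. 3529.412ms @ 7 + 504.202ms (1)
8. 4033.613ms @ 8 + 504.202ms (1)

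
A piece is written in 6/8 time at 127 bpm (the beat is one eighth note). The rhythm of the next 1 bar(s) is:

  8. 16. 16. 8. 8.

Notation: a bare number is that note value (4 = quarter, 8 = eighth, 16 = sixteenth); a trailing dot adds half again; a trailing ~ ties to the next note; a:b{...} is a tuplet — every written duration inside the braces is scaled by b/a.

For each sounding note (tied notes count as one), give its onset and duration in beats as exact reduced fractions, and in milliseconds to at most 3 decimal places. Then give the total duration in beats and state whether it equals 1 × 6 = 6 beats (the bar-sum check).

1) 0.0ms=0b +708.661ms=3/2b
2) 708.661ms=3/2b +354.331ms=3/4b
3) 1062.992ms=9/4b +354.331ms=3/4b
4) 1417.323ms=3b +708.661ms=3/2b
5) 2125.984ms=9/2b +708.661ms=3/2b
Σ=6b of 6 (127bpm 6/8) — PASS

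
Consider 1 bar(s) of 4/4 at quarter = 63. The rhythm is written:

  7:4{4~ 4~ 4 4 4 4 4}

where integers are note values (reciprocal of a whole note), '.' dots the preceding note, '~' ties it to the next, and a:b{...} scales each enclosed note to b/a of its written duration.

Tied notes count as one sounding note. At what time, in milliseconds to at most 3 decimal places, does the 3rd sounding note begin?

note 3 onset = 16/7b = 2176.871ms

1. 0.0ms @ 0 + 1632.653ms (12/7)
2. 1632.653ms @ 12/7 + 544.218ms (4/7)
3. 2176.871ms @ 16/7 + 544.218ms (4/7)
4. 2721.088ms @ 20/7 + 544.218ms (4/7)
5. 3265.306ms @ 24/7 + 544.218ms (4/7)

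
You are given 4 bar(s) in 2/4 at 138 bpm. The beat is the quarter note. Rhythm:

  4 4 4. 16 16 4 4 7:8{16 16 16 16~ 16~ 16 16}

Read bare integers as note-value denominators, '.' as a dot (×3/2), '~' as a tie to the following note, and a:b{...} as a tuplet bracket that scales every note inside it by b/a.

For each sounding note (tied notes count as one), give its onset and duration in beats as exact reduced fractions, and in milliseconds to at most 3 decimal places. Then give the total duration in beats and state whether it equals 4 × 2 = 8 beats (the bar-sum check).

1) 0.0ms=0b +434.783ms=1b
2) 434.783ms=1b +434.783ms=1b
3) 869.565ms=2b +652.174ms=3/2b
4) 1521.739ms=7/2b +108.696ms=1/4b
5) 1630.435ms=15/4b +108.696ms=1/4b
6) 1739.13ms=4b +434.783ms=1b
7) 2173.913ms=5b +434.783ms=1b
8) 2608.696ms=6b +124.224ms=2/7b
9) 2732.919ms=44/7b +124.224ms=2/7b
10) 2857.143ms=46/7b +124.224ms=2/7b
11) 2981.366ms=48/7b +372.671ms=6/7b
12) 3354.037ms=54/7b +124.224ms=2/7b
Σ=8b of 8 (138bpm 2/4) — PASS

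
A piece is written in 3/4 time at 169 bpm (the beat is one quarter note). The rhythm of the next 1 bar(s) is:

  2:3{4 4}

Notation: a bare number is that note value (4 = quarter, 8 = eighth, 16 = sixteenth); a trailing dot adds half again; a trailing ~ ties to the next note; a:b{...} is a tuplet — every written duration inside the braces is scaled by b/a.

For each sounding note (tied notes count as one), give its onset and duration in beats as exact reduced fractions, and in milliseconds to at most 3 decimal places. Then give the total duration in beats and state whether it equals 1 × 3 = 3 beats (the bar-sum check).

1) 0.0ms=0b +532.544ms=3/2b
2) 532.544ms=3/2b +532.544ms=3/2b
Σ=3b of 3 (169bpm 3/4) — PASS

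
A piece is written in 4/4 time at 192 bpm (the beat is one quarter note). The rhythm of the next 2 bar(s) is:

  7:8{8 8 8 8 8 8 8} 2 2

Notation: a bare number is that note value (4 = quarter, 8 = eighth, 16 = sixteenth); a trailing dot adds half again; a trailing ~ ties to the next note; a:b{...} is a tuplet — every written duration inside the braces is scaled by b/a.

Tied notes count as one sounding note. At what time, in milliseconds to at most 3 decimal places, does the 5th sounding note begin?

note 5 onset = 16/7b = 714.286ms

1. 0.0ms @ 0 + 178.571ms (4/7)
2. 178.571ms @ 4/7 + 178.571ms (4/7)
3. 357.143ms @ 8/7 + 178.571ms (4/7)
4. 535.714ms @ 12/7 + 178.571ms (4/7)
5. 714.286ms @ 16/7 + 178.571ms (4/7)
6. 892.857ms @ 20/7 + 178.571ms (4/7)
7. 1071.429ms @ 24/7 + 178.571ms (4/7)
8. 1250.0ms @ 4 + 625.0ms (2)
9. 1875.0ms @ 6 + 625.0ms (2)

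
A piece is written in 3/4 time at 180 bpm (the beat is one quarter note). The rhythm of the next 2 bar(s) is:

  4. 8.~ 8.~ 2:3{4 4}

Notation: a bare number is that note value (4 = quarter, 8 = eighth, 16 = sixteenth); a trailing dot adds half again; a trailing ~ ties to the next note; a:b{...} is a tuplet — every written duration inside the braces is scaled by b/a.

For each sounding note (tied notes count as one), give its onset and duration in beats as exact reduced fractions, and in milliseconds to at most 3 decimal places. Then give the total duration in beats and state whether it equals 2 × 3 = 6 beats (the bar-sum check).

1) 0.0ms=0b +500.0ms=3/2b
2) 500.0ms=3/2b +1000.0ms=3b
3) 1500.0ms=9/2b +500.0ms=3/2b
Σ=6b of 6 (180bpm 3/4) — PASS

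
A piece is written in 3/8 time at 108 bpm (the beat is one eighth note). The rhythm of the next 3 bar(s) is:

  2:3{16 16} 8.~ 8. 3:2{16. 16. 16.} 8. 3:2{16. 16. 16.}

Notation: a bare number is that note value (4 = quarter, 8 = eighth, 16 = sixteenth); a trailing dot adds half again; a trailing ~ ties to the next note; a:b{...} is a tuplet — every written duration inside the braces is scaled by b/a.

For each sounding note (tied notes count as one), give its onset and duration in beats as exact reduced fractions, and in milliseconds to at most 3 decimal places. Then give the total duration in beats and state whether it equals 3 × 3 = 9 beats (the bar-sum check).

1) 0.0ms=0b +416.667ms=3/4b
2) 416.667ms=3/4b +416.667ms=3/4b
3) 833.333ms=3/2b +1666.667ms=3b
4) 2500.0ms=9/2b +277.778ms=1/2b
5) 2777.778ms=5b +277.778ms=1/2b
6) 3055.556ms=11/2b +277.778ms=1/2b
7) 3333.333ms=6b +833.333ms=3/2b
8) 4166.667ms=15/2b +277.778ms=1/2b
9) 4444.444ms=8b +277.778ms=1/2b
10) 4722.222ms=17/2b +277.778ms=1/2b
Σ=9b of 9 (108bpm 3/8) — PASS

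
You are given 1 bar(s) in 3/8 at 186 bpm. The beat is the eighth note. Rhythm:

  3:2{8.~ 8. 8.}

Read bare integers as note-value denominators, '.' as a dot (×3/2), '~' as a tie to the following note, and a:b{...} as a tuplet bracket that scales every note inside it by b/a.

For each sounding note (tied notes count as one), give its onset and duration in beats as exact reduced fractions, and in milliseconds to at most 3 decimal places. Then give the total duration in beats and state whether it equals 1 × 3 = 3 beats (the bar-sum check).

1) 0.0ms=0b +645.161ms=2b
2) 645.161ms=2b +322.581ms=1b
Σ=3b of 3 (186bpm 3/8) — PASS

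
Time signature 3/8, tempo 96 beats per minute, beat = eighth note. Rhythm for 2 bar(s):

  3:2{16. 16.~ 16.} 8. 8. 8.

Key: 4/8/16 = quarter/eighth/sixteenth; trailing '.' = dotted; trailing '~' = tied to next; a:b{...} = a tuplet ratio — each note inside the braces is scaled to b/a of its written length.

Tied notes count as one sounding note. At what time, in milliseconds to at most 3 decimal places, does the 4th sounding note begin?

1. 0.0ms @ 0 + 312.5ms (1/2)
2. 312.5ms @ 1/2 + 625.0ms (1)
3. 937.5ms @ 3/2 + 937.5ms (3/2)
4. 1875.0ms @ 3 + 937.5ms (3/2)
5. 2812.5ms @ 9/2 + 937.5ms (3/2)

note 4 onset = 3b = 1875.0ms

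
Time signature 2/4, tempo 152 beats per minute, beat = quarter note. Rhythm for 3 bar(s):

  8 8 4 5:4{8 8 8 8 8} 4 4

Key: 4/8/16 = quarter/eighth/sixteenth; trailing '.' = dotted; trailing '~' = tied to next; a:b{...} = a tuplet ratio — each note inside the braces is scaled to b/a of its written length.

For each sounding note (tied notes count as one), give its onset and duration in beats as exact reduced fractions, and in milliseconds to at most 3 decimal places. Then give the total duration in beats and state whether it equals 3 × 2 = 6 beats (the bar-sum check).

1) 0.0ms=0b +197.368ms=1/2b
2) 197.368ms=1/2b +197.368ms=1/2b
3) 394.737ms=1b +394.737ms=1b
4) 789.474ms=2b +157.895ms=2/5b
5) 947.368ms=12/5b +157.895ms=2/5b
6) 1105.263ms=14/5b +157.895ms=2/5b
7) 1263.158ms=16/5b +157.895ms=2/5b
8) 1421.053ms=18/5b +157.895ms=2/5b
9) 1578.947ms=4b +394.737ms=1b
10) 1973.684ms=5b +394.737ms=1b
Σ=6b of 6 (152bpm 2/4) — PASS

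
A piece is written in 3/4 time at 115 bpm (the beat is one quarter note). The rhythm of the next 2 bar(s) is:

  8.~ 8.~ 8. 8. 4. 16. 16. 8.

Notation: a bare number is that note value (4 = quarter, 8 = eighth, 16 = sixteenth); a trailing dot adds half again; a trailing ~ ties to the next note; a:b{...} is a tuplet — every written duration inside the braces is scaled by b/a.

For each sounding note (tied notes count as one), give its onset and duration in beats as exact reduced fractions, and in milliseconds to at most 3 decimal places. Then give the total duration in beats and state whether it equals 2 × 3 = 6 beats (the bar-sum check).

1) 0.0ms=0b +1173.913ms=9/4b
2) 1173.913ms=9/4b +391.304ms=3/4b
3) 1565.217ms=3b +782.609ms=3/2b
4) 2347.826ms=9/2b +195.652ms=3/8b
5) 2543.478ms=39/8b +195.652ms=3/8b
6) 2739.13ms=21/4b +391.304ms=3/4b
Σ=6b of 6 (115bpm 3/4) — PASS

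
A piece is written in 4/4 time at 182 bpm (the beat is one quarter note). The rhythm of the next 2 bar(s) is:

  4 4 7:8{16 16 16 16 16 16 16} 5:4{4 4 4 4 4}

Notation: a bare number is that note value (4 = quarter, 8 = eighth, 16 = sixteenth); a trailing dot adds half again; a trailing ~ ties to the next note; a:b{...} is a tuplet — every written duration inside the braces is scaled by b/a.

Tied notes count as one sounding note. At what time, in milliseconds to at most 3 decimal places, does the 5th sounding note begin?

1. 0.0ms @ 0 + 329.67ms (1)
2. 329.67ms @ 1 + 329.67ms (1)
3. 659.341ms @ 2 + 94.192ms (2/7)
4. 753.532ms @ 16/7 + 94.192ms (2/7)
5. 847.724ms @ 18/7 + 94.192ms (2/7)
6. 941.915ms @ 20/7 + 94.192ms (2/7)
7. 1036.107ms @ 22/7 + 94.192ms (2/7)
8. 1130.298ms @ 24/7 + 94.192ms (2/7)
9. 1224.49ms @ 26/7 + 94.192ms (2/7)
10. 1318.681ms @ 4 + 263.736ms (4/5)
11. 1582.418ms @ 24/5 + 263.736ms (4/5)
12. 1846.154ms @ 28/5 + 263.736ms (4/5)
13. 2109.89ms @ 32/5 + 263.736ms (4/5)
14. 2373.626ms @ 36/5 + 263.736ms (4/5)

note 5 onset = 18/7b = 847.724ms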